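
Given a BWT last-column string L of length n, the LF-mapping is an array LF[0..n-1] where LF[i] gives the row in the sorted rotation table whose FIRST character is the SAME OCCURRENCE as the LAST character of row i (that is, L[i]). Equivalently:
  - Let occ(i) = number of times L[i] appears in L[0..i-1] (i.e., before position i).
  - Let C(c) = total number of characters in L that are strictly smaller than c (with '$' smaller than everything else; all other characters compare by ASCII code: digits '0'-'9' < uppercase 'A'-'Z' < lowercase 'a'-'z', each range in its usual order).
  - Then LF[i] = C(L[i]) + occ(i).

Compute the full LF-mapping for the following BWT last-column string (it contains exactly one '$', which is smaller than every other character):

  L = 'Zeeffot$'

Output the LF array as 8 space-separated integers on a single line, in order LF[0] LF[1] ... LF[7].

Answer: 1 2 3 4 5 6 7 0

Derivation:
Char counts: '$':1, 'Z':1, 'e':2, 'f':2, 'o':1, 't':1
C (first-col start): C('$')=0, C('Z')=1, C('e')=2, C('f')=4, C('o')=6, C('t')=7
L[0]='Z': occ=0, LF[0]=C('Z')+0=1+0=1
L[1]='e': occ=0, LF[1]=C('e')+0=2+0=2
L[2]='e': occ=1, LF[2]=C('e')+1=2+1=3
L[3]='f': occ=0, LF[3]=C('f')+0=4+0=4
L[4]='f': occ=1, LF[4]=C('f')+1=4+1=5
L[5]='o': occ=0, LF[5]=C('o')+0=6+0=6
L[6]='t': occ=0, LF[6]=C('t')+0=7+0=7
L[7]='$': occ=0, LF[7]=C('$')+0=0+0=0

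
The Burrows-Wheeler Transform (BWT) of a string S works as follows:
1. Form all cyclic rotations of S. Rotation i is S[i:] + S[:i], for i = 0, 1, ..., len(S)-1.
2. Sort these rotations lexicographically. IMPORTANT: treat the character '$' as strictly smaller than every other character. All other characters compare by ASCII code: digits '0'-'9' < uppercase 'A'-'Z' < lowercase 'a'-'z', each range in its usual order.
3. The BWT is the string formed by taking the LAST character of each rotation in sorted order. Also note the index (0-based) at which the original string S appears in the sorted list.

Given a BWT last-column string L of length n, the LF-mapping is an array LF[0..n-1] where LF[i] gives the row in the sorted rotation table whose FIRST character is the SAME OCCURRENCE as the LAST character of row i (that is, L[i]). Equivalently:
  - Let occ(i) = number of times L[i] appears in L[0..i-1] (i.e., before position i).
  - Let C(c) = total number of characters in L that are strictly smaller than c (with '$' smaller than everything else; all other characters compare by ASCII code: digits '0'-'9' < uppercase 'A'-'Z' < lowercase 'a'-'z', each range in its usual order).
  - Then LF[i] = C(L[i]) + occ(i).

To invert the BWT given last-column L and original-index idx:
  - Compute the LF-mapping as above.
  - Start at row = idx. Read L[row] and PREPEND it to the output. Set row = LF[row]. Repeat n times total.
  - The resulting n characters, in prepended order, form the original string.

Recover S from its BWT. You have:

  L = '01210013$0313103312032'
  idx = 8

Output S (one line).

LF mapping: 1 7 13 8 2 3 9 16 0 4 17 10 18 11 5 19 20 12 14 6 21 15
Walk LF starting at row 8, prepending L[row]:
  step 1: row=8, L[8]='$', prepend. Next row=LF[8]=0
  step 2: row=0, L[0]='0', prepend. Next row=LF[0]=1
  step 3: row=1, L[1]='1', prepend. Next row=LF[1]=7
  step 4: row=7, L[7]='3', prepend. Next row=LF[7]=16
  step 5: row=16, L[16]='3', prepend. Next row=LF[16]=20
  step 6: row=20, L[20]='3', prepend. Next row=LF[20]=21
  step 7: row=21, L[21]='2', prepend. Next row=LF[21]=15
  step 8: row=15, L[15]='3', prepend. Next row=LF[15]=19
  step 9: row=19, L[19]='0', prepend. Next row=LF[19]=6
  step 10: row=6, L[6]='1', prepend. Next row=LF[6]=9
  step 11: row=9, L[9]='0', prepend. Next row=LF[9]=4
  step 12: row=4, L[4]='0', prepend. Next row=LF[4]=2
  step 13: row=2, L[2]='2', prepend. Next row=LF[2]=13
  step 14: row=13, L[13]='1', prepend. Next row=LF[13]=11
  step 15: row=11, L[11]='1', prepend. Next row=LF[11]=10
  step 16: row=10, L[10]='3', prepend. Next row=LF[10]=17
  step 17: row=17, L[17]='1', prepend. Next row=LF[17]=12
  step 18: row=12, L[12]='3', prepend. Next row=LF[12]=18
  step 19: row=18, L[18]='2', prepend. Next row=LF[18]=14
  step 20: row=14, L[14]='0', prepend. Next row=LF[14]=5
  step 21: row=5, L[5]='0', prepend. Next row=LF[5]=3
  step 22: row=3, L[3]='1', prepend. Next row=LF[3]=8
Reversed output: 100231311200103233310$

Answer: 100231311200103233310$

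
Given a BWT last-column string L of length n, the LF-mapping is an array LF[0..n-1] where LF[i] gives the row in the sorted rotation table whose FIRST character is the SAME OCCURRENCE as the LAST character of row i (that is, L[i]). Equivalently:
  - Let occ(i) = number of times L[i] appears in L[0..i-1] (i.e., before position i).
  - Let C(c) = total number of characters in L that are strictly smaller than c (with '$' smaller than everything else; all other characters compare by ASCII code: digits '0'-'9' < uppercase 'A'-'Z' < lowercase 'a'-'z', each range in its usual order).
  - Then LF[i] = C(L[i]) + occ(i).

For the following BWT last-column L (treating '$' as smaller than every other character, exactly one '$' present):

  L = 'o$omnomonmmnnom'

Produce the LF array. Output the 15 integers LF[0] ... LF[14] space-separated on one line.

Char counts: '$':1, 'm':5, 'n':4, 'o':5
C (first-col start): C('$')=0, C('m')=1, C('n')=6, C('o')=10
L[0]='o': occ=0, LF[0]=C('o')+0=10+0=10
L[1]='$': occ=0, LF[1]=C('$')+0=0+0=0
L[2]='o': occ=1, LF[2]=C('o')+1=10+1=11
L[3]='m': occ=0, LF[3]=C('m')+0=1+0=1
L[4]='n': occ=0, LF[4]=C('n')+0=6+0=6
L[5]='o': occ=2, LF[5]=C('o')+2=10+2=12
L[6]='m': occ=1, LF[6]=C('m')+1=1+1=2
L[7]='o': occ=3, LF[7]=C('o')+3=10+3=13
L[8]='n': occ=1, LF[8]=C('n')+1=6+1=7
L[9]='m': occ=2, LF[9]=C('m')+2=1+2=3
L[10]='m': occ=3, LF[10]=C('m')+3=1+3=4
L[11]='n': occ=2, LF[11]=C('n')+2=6+2=8
L[12]='n': occ=3, LF[12]=C('n')+3=6+3=9
L[13]='o': occ=4, LF[13]=C('o')+4=10+4=14
L[14]='m': occ=4, LF[14]=C('m')+4=1+4=5

Answer: 10 0 11 1 6 12 2 13 7 3 4 8 9 14 5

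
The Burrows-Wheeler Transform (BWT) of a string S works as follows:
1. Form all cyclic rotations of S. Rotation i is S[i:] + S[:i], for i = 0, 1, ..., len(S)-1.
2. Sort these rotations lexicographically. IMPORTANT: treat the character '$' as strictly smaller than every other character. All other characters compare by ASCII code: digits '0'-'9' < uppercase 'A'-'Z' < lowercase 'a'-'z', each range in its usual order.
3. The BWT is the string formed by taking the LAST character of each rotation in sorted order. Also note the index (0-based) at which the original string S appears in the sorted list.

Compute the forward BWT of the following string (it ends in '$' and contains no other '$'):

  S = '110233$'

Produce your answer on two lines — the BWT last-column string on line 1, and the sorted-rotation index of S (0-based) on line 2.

All 7 rotations (rotation i = S[i:]+S[:i]):
  rot[0] = 110233$
  rot[1] = 10233$1
  rot[2] = 0233$11
  rot[3] = 233$110
  rot[4] = 33$1102
  rot[5] = 3$11023
  rot[6] = $110233
Sorted (with $ < everything):
  sorted[0] = $110233  (last char: '3')
  sorted[1] = 0233$11  (last char: '1')
  sorted[2] = 10233$1  (last char: '1')
  sorted[3] = 110233$  (last char: '$')
  sorted[4] = 233$110  (last char: '0')
  sorted[5] = 3$11023  (last char: '3')
  sorted[6] = 33$1102  (last char: '2')
Last column: 311$032
Original string S is at sorted index 3

Answer: 311$032
3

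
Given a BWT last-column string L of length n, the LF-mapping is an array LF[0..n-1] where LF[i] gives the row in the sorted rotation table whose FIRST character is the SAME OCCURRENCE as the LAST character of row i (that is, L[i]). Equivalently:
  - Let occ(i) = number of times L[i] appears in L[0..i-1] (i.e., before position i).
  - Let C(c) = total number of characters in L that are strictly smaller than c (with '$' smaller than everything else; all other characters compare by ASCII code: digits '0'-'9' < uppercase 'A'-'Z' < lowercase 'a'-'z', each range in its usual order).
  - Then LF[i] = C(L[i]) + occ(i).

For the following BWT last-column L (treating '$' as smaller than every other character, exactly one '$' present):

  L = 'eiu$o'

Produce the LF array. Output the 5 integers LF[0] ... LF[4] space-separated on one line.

Answer: 1 2 4 0 3

Derivation:
Char counts: '$':1, 'e':1, 'i':1, 'o':1, 'u':1
C (first-col start): C('$')=0, C('e')=1, C('i')=2, C('o')=3, C('u')=4
L[0]='e': occ=0, LF[0]=C('e')+0=1+0=1
L[1]='i': occ=0, LF[1]=C('i')+0=2+0=2
L[2]='u': occ=0, LF[2]=C('u')+0=4+0=4
L[3]='$': occ=0, LF[3]=C('$')+0=0+0=0
L[4]='o': occ=0, LF[4]=C('o')+0=3+0=3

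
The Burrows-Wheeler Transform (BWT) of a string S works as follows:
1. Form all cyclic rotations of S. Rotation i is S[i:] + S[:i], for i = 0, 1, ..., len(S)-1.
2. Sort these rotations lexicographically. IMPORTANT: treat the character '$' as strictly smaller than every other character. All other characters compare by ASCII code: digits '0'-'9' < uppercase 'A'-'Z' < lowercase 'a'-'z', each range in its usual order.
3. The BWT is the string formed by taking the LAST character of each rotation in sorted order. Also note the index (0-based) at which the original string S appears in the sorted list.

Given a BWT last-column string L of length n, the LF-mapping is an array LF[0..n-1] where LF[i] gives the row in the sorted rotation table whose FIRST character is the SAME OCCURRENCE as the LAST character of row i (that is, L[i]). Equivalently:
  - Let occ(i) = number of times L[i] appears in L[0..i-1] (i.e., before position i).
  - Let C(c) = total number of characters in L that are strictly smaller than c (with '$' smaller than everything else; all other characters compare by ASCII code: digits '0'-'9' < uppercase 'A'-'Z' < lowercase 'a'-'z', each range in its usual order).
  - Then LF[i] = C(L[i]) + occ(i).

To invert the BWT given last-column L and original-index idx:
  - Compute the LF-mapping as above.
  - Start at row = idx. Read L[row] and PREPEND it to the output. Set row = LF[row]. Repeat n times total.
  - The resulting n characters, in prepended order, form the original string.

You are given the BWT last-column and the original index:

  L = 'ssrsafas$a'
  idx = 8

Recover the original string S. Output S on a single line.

Answer: sassafras$

Derivation:
LF mapping: 6 7 5 8 1 4 2 9 0 3
Walk LF starting at row 8, prepending L[row]:
  step 1: row=8, L[8]='$', prepend. Next row=LF[8]=0
  step 2: row=0, L[0]='s', prepend. Next row=LF[0]=6
  step 3: row=6, L[6]='a', prepend. Next row=LF[6]=2
  step 4: row=2, L[2]='r', prepend. Next row=LF[2]=5
  step 5: row=5, L[5]='f', prepend. Next row=LF[5]=4
  step 6: row=4, L[4]='a', prepend. Next row=LF[4]=1
  step 7: row=1, L[1]='s', prepend. Next row=LF[1]=7
  step 8: row=7, L[7]='s', prepend. Next row=LF[7]=9
  step 9: row=9, L[9]='a', prepend. Next row=LF[9]=3
  step 10: row=3, L[3]='s', prepend. Next row=LF[3]=8
Reversed output: sassafras$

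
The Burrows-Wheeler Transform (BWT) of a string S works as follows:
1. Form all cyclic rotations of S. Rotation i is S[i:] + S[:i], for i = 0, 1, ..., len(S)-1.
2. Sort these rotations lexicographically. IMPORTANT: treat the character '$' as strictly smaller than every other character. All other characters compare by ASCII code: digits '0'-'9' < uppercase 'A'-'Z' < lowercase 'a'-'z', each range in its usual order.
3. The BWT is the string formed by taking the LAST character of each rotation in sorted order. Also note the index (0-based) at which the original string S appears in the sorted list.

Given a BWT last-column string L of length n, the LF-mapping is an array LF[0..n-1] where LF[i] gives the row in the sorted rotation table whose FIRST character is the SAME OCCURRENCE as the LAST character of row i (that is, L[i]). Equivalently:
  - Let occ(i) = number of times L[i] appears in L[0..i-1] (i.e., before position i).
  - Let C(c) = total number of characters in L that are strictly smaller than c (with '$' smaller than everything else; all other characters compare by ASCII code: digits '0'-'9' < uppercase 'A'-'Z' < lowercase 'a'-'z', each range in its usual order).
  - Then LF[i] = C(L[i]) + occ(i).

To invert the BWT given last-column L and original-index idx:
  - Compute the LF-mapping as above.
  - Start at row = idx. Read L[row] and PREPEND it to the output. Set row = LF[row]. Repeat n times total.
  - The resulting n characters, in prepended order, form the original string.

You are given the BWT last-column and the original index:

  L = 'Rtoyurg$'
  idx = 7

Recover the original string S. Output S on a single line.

LF mapping: 1 5 3 7 6 4 2 0
Walk LF starting at row 7, prepending L[row]:
  step 1: row=7, L[7]='$', prepend. Next row=LF[7]=0
  step 2: row=0, L[0]='R', prepend. Next row=LF[0]=1
  step 3: row=1, L[1]='t', prepend. Next row=LF[1]=5
  step 4: row=5, L[5]='r', prepend. Next row=LF[5]=4
  step 5: row=4, L[4]='u', prepend. Next row=LF[4]=6
  step 6: row=6, L[6]='g', prepend. Next row=LF[6]=2
  step 7: row=2, L[2]='o', prepend. Next row=LF[2]=3
  step 8: row=3, L[3]='y', prepend. Next row=LF[3]=7
Reversed output: yogurtR$

Answer: yogurtR$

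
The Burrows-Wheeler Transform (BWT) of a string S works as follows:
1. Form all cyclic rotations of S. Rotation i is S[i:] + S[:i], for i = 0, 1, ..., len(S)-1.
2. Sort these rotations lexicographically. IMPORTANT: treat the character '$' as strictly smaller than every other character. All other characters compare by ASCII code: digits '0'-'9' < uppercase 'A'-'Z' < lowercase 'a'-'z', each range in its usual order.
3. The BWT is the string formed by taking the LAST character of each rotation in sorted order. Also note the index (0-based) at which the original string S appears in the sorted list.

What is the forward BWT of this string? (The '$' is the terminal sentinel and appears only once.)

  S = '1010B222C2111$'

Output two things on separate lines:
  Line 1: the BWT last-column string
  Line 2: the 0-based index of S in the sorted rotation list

Answer: 1111$012CB2202
4

Derivation:
All 14 rotations (rotation i = S[i:]+S[:i]):
  rot[0] = 1010B222C2111$
  rot[1] = 010B222C2111$1
  rot[2] = 10B222C2111$10
  rot[3] = 0B222C2111$101
  rot[4] = B222C2111$1010
  rot[5] = 222C2111$1010B
  rot[6] = 22C2111$1010B2
  rot[7] = 2C2111$1010B22
  rot[8] = C2111$1010B222
  rot[9] = 2111$1010B222C
  rot[10] = 111$1010B222C2
  rot[11] = 11$1010B222C21
  rot[12] = 1$1010B222C211
  rot[13] = $1010B222C2111
Sorted (with $ < everything):
  sorted[0] = $1010B222C2111  (last char: '1')
  sorted[1] = 010B222C2111$1  (last char: '1')
  sorted[2] = 0B222C2111$101  (last char: '1')
  sorted[3] = 1$1010B222C211  (last char: '1')
  sorted[4] = 1010B222C2111$  (last char: '$')
  sorted[5] = 10B222C2111$10  (last char: '0')
  sorted[6] = 11$1010B222C21  (last char: '1')
  sorted[7] = 111$1010B222C2  (last char: '2')
  sorted[8] = 2111$1010B222C  (last char: 'C')
  sorted[9] = 222C2111$1010B  (last char: 'B')
  sorted[10] = 22C2111$1010B2  (last char: '2')
  sorted[11] = 2C2111$1010B22  (last char: '2')
  sorted[12] = B222C2111$1010  (last char: '0')
  sorted[13] = C2111$1010B222  (last char: '2')
Last column: 1111$012CB2202
Original string S is at sorted index 4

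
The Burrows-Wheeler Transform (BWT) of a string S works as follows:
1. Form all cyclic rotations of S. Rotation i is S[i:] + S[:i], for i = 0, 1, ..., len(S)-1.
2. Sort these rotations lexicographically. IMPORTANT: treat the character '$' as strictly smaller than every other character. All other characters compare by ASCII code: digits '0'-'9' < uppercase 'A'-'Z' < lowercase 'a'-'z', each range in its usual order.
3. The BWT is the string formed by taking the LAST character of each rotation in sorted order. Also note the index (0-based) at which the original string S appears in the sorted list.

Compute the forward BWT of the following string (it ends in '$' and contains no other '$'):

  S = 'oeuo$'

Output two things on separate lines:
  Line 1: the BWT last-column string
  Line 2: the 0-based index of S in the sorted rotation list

Answer: oou$e
3

Derivation:
All 5 rotations (rotation i = S[i:]+S[:i]):
  rot[0] = oeuo$
  rot[1] = euo$o
  rot[2] = uo$oe
  rot[3] = o$oeu
  rot[4] = $oeuo
Sorted (with $ < everything):
  sorted[0] = $oeuo  (last char: 'o')
  sorted[1] = euo$o  (last char: 'o')
  sorted[2] = o$oeu  (last char: 'u')
  sorted[3] = oeuo$  (last char: '$')
  sorted[4] = uo$oe  (last char: 'e')
Last column: oou$e
Original string S is at sorted index 3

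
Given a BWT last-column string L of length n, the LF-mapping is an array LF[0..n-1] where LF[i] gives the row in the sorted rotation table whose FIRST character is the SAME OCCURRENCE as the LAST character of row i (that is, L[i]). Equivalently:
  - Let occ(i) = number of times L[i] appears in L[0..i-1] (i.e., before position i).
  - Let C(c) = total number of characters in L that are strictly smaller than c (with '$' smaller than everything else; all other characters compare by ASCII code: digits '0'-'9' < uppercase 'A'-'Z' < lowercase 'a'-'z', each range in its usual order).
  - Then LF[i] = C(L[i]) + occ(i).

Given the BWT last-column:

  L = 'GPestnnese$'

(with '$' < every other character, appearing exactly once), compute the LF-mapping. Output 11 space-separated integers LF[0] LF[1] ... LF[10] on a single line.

Answer: 1 2 3 8 10 6 7 4 9 5 0

Derivation:
Char counts: '$':1, 'G':1, 'P':1, 'e':3, 'n':2, 's':2, 't':1
C (first-col start): C('$')=0, C('G')=1, C('P')=2, C('e')=3, C('n')=6, C('s')=8, C('t')=10
L[0]='G': occ=0, LF[0]=C('G')+0=1+0=1
L[1]='P': occ=0, LF[1]=C('P')+0=2+0=2
L[2]='e': occ=0, LF[2]=C('e')+0=3+0=3
L[3]='s': occ=0, LF[3]=C('s')+0=8+0=8
L[4]='t': occ=0, LF[4]=C('t')+0=10+0=10
L[5]='n': occ=0, LF[5]=C('n')+0=6+0=6
L[6]='n': occ=1, LF[6]=C('n')+1=6+1=7
L[7]='e': occ=1, LF[7]=C('e')+1=3+1=4
L[8]='s': occ=1, LF[8]=C('s')+1=8+1=9
L[9]='e': occ=2, LF[9]=C('e')+2=3+2=5
L[10]='$': occ=0, LF[10]=C('$')+0=0+0=0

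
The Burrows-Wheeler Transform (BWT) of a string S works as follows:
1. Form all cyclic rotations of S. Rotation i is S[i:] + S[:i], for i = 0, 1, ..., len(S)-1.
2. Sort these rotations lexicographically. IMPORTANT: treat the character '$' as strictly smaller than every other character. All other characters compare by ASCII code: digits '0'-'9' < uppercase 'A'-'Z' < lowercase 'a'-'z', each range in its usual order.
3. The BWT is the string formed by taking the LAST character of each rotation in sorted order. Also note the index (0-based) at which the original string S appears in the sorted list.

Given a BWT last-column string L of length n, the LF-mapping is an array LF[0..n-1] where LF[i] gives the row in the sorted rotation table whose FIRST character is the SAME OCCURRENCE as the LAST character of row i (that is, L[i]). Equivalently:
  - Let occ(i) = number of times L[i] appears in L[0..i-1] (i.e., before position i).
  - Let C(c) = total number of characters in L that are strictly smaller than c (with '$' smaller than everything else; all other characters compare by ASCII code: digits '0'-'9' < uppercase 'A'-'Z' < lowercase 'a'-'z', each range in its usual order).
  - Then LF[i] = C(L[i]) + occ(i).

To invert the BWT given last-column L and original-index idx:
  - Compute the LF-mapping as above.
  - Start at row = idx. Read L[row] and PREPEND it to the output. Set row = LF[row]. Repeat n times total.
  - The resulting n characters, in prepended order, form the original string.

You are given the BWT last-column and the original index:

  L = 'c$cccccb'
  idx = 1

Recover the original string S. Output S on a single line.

Answer: bcccccc$

Derivation:
LF mapping: 2 0 3 4 5 6 7 1
Walk LF starting at row 1, prepending L[row]:
  step 1: row=1, L[1]='$', prepend. Next row=LF[1]=0
  step 2: row=0, L[0]='c', prepend. Next row=LF[0]=2
  step 3: row=2, L[2]='c', prepend. Next row=LF[2]=3
  step 4: row=3, L[3]='c', prepend. Next row=LF[3]=4
  step 5: row=4, L[4]='c', prepend. Next row=LF[4]=5
  step 6: row=5, L[5]='c', prepend. Next row=LF[5]=6
  step 7: row=6, L[6]='c', prepend. Next row=LF[6]=7
  step 8: row=7, L[7]='b', prepend. Next row=LF[7]=1
Reversed output: bcccccc$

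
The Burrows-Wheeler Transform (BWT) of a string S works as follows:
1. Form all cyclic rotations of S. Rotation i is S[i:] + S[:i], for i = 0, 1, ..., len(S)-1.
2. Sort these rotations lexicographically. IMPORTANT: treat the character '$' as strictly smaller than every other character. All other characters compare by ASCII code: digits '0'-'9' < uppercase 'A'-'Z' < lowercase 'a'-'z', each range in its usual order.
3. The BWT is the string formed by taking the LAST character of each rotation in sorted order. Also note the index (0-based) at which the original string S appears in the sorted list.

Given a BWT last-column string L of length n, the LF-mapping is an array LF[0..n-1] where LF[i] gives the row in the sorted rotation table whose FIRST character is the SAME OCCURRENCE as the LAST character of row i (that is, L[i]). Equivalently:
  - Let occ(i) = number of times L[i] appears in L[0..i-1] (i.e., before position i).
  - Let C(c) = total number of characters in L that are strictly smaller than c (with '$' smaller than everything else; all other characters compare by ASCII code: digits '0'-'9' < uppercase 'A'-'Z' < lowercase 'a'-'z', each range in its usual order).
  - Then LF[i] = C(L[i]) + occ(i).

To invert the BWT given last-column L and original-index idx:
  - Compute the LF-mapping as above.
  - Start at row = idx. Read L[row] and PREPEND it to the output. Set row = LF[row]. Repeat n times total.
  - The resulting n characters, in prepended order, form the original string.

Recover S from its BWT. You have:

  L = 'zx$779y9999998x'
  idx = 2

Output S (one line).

LF mapping: 14 11 0 1 2 4 13 5 6 7 8 9 10 3 12
Walk LF starting at row 2, prepending L[row]:
  step 1: row=2, L[2]='$', prepend. Next row=LF[2]=0
  step 2: row=0, L[0]='z', prepend. Next row=LF[0]=14
  step 3: row=14, L[14]='x', prepend. Next row=LF[14]=12
  step 4: row=12, L[12]='9', prepend. Next row=LF[12]=10
  step 5: row=10, L[10]='9', prepend. Next row=LF[10]=8
  step 6: row=8, L[8]='9', prepend. Next row=LF[8]=6
  step 7: row=6, L[6]='y', prepend. Next row=LF[6]=13
  step 8: row=13, L[13]='8', prepend. Next row=LF[13]=3
  step 9: row=3, L[3]='7', prepend. Next row=LF[3]=1
  step 10: row=1, L[1]='x', prepend. Next row=LF[1]=11
  step 11: row=11, L[11]='9', prepend. Next row=LF[11]=9
  step 12: row=9, L[9]='9', prepend. Next row=LF[9]=7
  step 13: row=7, L[7]='9', prepend. Next row=LF[7]=5
  step 14: row=5, L[5]='9', prepend. Next row=LF[5]=4
  step 15: row=4, L[4]='7', prepend. Next row=LF[4]=2
Reversed output: 79999x78y999xz$

Answer: 79999x78y999xz$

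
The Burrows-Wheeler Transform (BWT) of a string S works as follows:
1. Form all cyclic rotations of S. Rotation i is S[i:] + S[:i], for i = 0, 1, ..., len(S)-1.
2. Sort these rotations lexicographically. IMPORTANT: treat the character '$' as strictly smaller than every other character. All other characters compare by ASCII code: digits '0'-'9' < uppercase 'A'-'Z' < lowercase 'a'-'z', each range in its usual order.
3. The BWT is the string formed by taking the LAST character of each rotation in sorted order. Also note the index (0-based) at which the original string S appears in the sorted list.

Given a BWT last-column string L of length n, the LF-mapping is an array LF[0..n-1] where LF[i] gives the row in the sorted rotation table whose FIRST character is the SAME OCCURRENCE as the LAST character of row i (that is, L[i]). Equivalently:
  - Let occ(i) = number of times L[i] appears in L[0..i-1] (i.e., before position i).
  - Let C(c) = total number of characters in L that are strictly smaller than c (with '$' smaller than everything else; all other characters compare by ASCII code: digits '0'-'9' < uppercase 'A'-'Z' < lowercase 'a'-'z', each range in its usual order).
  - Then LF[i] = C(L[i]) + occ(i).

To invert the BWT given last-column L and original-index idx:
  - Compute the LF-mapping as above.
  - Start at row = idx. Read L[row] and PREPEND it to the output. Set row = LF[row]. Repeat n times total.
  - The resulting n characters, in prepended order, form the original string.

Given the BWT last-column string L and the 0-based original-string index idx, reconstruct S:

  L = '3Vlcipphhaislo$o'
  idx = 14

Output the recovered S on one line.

LF mapping: 1 2 9 4 7 13 14 5 6 3 8 15 10 11 0 12
Walk LF starting at row 14, prepending L[row]:
  step 1: row=14, L[14]='$', prepend. Next row=LF[14]=0
  step 2: row=0, L[0]='3', prepend. Next row=LF[0]=1
  step 3: row=1, L[1]='V', prepend. Next row=LF[1]=2
  step 4: row=2, L[2]='l', prepend. Next row=LF[2]=9
  step 5: row=9, L[9]='a', prepend. Next row=LF[9]=3
  step 6: row=3, L[3]='c', prepend. Next row=LF[3]=4
  step 7: row=4, L[4]='i', prepend. Next row=LF[4]=7
  step 8: row=7, L[7]='h', prepend. Next row=LF[7]=5
  step 9: row=5, L[5]='p', prepend. Next row=LF[5]=13
  step 10: row=13, L[13]='o', prepend. Next row=LF[13]=11
  step 11: row=11, L[11]='s', prepend. Next row=LF[11]=15
  step 12: row=15, L[15]='o', prepend. Next row=LF[15]=12
  step 13: row=12, L[12]='l', prepend. Next row=LF[12]=10
  step 14: row=10, L[10]='i', prepend. Next row=LF[10]=8
  step 15: row=8, L[8]='h', prepend. Next row=LF[8]=6
  step 16: row=6, L[6]='p', prepend. Next row=LF[6]=14
Reversed output: philosophicalV3$

Answer: philosophicalV3$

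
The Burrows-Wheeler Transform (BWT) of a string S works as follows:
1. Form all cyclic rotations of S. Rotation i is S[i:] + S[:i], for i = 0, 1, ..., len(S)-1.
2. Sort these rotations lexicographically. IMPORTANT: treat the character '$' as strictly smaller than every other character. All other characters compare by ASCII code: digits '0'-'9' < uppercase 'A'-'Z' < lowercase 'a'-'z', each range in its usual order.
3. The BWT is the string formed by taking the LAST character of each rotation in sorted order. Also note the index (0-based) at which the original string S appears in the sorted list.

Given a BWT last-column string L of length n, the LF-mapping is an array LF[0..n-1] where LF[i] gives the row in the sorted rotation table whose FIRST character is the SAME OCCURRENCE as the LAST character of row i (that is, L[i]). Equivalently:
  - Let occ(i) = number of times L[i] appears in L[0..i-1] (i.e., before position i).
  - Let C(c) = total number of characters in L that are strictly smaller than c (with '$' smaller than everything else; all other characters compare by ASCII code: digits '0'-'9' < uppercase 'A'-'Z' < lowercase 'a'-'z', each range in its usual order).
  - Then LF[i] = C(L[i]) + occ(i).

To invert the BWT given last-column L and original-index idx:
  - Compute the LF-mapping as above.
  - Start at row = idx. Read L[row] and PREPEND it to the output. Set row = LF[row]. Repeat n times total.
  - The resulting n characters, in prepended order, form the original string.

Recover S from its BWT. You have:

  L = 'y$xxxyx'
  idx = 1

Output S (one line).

Answer: xxxxyy$

Derivation:
LF mapping: 5 0 1 2 3 6 4
Walk LF starting at row 1, prepending L[row]:
  step 1: row=1, L[1]='$', prepend. Next row=LF[1]=0
  step 2: row=0, L[0]='y', prepend. Next row=LF[0]=5
  step 3: row=5, L[5]='y', prepend. Next row=LF[5]=6
  step 4: row=6, L[6]='x', prepend. Next row=LF[6]=4
  step 5: row=4, L[4]='x', prepend. Next row=LF[4]=3
  step 6: row=3, L[3]='x', prepend. Next row=LF[3]=2
  step 7: row=2, L[2]='x', prepend. Next row=LF[2]=1
Reversed output: xxxxyy$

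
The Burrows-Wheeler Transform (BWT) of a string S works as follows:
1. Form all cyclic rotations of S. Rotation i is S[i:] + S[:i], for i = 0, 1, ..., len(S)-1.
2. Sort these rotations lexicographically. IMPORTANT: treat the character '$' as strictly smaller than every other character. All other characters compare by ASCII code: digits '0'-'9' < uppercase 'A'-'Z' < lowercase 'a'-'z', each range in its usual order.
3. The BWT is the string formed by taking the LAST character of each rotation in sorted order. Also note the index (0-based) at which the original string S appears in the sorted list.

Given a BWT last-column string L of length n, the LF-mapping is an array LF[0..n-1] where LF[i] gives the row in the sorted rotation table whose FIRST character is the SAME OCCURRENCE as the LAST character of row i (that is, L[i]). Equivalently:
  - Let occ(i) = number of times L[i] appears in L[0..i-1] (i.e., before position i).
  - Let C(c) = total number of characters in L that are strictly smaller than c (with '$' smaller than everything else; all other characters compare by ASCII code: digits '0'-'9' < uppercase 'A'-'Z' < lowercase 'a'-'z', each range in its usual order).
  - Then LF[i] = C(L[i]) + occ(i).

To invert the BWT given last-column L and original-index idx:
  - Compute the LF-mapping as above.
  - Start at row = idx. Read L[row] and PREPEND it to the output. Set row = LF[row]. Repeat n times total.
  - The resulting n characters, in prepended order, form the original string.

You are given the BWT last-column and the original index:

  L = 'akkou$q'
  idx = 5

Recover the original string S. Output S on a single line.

Answer: quokka$

Derivation:
LF mapping: 1 2 3 4 6 0 5
Walk LF starting at row 5, prepending L[row]:
  step 1: row=5, L[5]='$', prepend. Next row=LF[5]=0
  step 2: row=0, L[0]='a', prepend. Next row=LF[0]=1
  step 3: row=1, L[1]='k', prepend. Next row=LF[1]=2
  step 4: row=2, L[2]='k', prepend. Next row=LF[2]=3
  step 5: row=3, L[3]='o', prepend. Next row=LF[3]=4
  step 6: row=4, L[4]='u', prepend. Next row=LF[4]=6
  step 7: row=6, L[6]='q', prepend. Next row=LF[6]=5
Reversed output: quokka$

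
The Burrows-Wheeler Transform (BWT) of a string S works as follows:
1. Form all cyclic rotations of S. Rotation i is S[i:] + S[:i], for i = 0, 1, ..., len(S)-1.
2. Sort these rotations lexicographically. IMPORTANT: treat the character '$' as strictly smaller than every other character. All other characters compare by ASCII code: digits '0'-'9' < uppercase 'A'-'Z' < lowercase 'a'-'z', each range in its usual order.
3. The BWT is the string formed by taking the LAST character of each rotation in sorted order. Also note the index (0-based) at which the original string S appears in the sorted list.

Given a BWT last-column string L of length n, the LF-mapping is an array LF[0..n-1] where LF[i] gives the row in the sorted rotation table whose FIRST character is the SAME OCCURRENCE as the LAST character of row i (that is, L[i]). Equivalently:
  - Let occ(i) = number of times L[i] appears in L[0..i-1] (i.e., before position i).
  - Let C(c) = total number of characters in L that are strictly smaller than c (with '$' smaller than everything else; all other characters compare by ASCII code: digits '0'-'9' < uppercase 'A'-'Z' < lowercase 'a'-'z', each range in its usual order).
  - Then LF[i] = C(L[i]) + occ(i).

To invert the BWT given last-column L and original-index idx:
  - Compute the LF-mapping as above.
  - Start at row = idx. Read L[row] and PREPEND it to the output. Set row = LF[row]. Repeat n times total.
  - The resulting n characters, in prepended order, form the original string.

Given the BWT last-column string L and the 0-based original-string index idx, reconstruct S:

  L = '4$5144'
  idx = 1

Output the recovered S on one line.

LF mapping: 2 0 5 1 3 4
Walk LF starting at row 1, prepending L[row]:
  step 1: row=1, L[1]='$', prepend. Next row=LF[1]=0
  step 2: row=0, L[0]='4', prepend. Next row=LF[0]=2
  step 3: row=2, L[2]='5', prepend. Next row=LF[2]=5
  step 4: row=5, L[5]='4', prepend. Next row=LF[5]=4
  step 5: row=4, L[4]='4', prepend. Next row=LF[4]=3
  step 6: row=3, L[3]='1', prepend. Next row=LF[3]=1
Reversed output: 14454$

Answer: 14454$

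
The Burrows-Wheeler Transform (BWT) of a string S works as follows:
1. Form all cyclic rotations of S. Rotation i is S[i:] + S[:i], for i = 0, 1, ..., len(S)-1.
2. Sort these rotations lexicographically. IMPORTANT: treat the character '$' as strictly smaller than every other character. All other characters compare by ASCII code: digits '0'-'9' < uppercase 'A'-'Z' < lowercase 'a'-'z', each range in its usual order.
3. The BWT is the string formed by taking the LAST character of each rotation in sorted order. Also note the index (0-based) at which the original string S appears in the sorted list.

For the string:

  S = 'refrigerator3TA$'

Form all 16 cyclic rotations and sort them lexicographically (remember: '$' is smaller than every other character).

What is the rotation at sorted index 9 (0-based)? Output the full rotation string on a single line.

Answer: igerator3TA$refr

Derivation:
All 16 rotations (rotation i = S[i:]+S[:i]):
  rot[0] = refrigerator3TA$
  rot[1] = efrigerator3TA$r
  rot[2] = frigerator3TA$re
  rot[3] = rigerator3TA$ref
  rot[4] = igerator3TA$refr
  rot[5] = gerator3TA$refri
  rot[6] = erator3TA$refrig
  rot[7] = rator3TA$refrige
  rot[8] = ator3TA$refriger
  rot[9] = tor3TA$refrigera
  rot[10] = or3TA$refrigerat
  rot[11] = r3TA$refrigerato
  rot[12] = 3TA$refrigerator
  rot[13] = TA$refrigerator3
  rot[14] = A$refrigerator3T
  rot[15] = $refrigerator3TA
Sorted (with $ < everything):
  sorted[0] = $refrigerator3TA
  sorted[1] = 3TA$refrigerator
  sorted[2] = A$refrigerator3T
  sorted[3] = TA$refrigerator3
  sorted[4] = ator3TA$refriger
  sorted[5] = efrigerator3TA$r
  sorted[6] = erator3TA$refrig
  sorted[7] = frigerator3TA$re
  sorted[8] = gerator3TA$refri
  sorted[9] = igerator3TA$refr
  sorted[10] = or3TA$refrigerat
  sorted[11] = r3TA$refrigerato
  sorted[12] = rator3TA$refrige
  sorted[13] = refrigerator3TA$
  sorted[14] = rigerator3TA$ref
  sorted[15] = tor3TA$refrigera
sorted[9] = igerator3TA$refr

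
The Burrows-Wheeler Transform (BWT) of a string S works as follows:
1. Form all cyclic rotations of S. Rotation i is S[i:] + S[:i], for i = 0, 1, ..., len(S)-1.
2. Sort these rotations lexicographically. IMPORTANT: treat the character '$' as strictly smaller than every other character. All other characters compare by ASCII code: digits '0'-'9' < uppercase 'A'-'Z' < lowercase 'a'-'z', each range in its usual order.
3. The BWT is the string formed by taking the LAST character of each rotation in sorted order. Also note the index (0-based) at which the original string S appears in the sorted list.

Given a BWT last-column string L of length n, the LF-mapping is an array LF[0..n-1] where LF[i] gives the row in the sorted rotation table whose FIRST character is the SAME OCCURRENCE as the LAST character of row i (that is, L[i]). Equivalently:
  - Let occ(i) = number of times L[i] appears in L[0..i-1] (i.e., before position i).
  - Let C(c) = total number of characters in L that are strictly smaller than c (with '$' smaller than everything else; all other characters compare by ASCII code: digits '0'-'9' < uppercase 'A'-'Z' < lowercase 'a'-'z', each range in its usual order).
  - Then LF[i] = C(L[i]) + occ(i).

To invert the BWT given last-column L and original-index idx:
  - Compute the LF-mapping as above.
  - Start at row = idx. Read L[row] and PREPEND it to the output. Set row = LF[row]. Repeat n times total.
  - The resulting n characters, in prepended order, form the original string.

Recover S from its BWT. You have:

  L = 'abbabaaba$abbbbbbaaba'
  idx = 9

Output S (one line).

Answer: abbbbabbbaaaabbbaaba$

Derivation:
LF mapping: 1 10 11 2 12 3 4 13 5 0 6 14 15 16 17 18 19 7 8 20 9
Walk LF starting at row 9, prepending L[row]:
  step 1: row=9, L[9]='$', prepend. Next row=LF[9]=0
  step 2: row=0, L[0]='a', prepend. Next row=LF[0]=1
  step 3: row=1, L[1]='b', prepend. Next row=LF[1]=10
  step 4: row=10, L[10]='a', prepend. Next row=LF[10]=6
  step 5: row=6, L[6]='a', prepend. Next row=LF[6]=4
  step 6: row=4, L[4]='b', prepend. Next row=LF[4]=12
  step 7: row=12, L[12]='b', prepend. Next row=LF[12]=15
  step 8: row=15, L[15]='b', prepend. Next row=LF[15]=18
  step 9: row=18, L[18]='a', prepend. Next row=LF[18]=8
  step 10: row=8, L[8]='a', prepend. Next row=LF[8]=5
  step 11: row=5, L[5]='a', prepend. Next row=LF[5]=3
  step 12: row=3, L[3]='a', prepend. Next row=LF[3]=2
  step 13: row=2, L[2]='b', prepend. Next row=LF[2]=11
  step 14: row=11, L[11]='b', prepend. Next row=LF[11]=14
  step 15: row=14, L[14]='b', prepend. Next row=LF[14]=17
  step 16: row=17, L[17]='a', prepend. Next row=LF[17]=7
  step 17: row=7, L[7]='b', prepend. Next row=LF[7]=13
  step 18: row=13, L[13]='b', prepend. Next row=LF[13]=16
  step 19: row=16, L[16]='b', prepend. Next row=LF[16]=19
  step 20: row=19, L[19]='b', prepend. Next row=LF[19]=20
  step 21: row=20, L[20]='a', prepend. Next row=LF[20]=9
Reversed output: abbbbabbbaaaabbbaaba$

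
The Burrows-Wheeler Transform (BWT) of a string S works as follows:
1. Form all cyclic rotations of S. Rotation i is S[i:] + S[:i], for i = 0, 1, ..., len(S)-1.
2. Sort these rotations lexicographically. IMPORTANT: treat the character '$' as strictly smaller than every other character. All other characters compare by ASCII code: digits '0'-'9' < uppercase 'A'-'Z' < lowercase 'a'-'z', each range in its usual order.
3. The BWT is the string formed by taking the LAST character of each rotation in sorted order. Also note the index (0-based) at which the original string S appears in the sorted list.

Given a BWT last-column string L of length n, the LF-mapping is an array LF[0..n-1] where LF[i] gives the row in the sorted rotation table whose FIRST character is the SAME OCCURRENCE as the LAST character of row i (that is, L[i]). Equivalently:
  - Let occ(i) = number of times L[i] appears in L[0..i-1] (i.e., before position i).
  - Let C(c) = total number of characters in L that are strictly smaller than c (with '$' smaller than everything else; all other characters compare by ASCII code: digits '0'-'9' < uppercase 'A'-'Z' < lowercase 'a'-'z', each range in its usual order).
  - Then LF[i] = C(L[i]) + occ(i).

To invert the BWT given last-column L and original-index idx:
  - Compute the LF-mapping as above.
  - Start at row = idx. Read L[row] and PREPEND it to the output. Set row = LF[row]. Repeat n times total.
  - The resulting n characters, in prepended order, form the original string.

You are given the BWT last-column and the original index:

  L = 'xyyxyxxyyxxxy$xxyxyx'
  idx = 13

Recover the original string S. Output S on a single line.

LF mapping: 1 12 13 2 14 3 4 15 16 5 6 7 17 0 8 9 18 10 19 11
Walk LF starting at row 13, prepending L[row]:
  step 1: row=13, L[13]='$', prepend. Next row=LF[13]=0
  step 2: row=0, L[0]='x', prepend. Next row=LF[0]=1
  step 3: row=1, L[1]='y', prepend. Next row=LF[1]=12
  step 4: row=12, L[12]='y', prepend. Next row=LF[12]=17
  step 5: row=17, L[17]='x', prepend. Next row=LF[17]=10
  step 6: row=10, L[10]='x', prepend. Next row=LF[10]=6
  step 7: row=6, L[6]='x', prepend. Next row=LF[6]=4
  step 8: row=4, L[4]='y', prepend. Next row=LF[4]=14
  step 9: row=14, L[14]='x', prepend. Next row=LF[14]=8
  step 10: row=8, L[8]='y', prepend. Next row=LF[8]=16
  step 11: row=16, L[16]='y', prepend. Next row=LF[16]=18
  step 12: row=18, L[18]='y', prepend. Next row=LF[18]=19
  step 13: row=19, L[19]='x', prepend. Next row=LF[19]=11
  step 14: row=11, L[11]='x', prepend. Next row=LF[11]=7
  step 15: row=7, L[7]='y', prepend. Next row=LF[7]=15
  step 16: row=15, L[15]='x', prepend. Next row=LF[15]=9
  step 17: row=9, L[9]='x', prepend. Next row=LF[9]=5
  step 18: row=5, L[5]='x', prepend. Next row=LF[5]=3
  step 19: row=3, L[3]='x', prepend. Next row=LF[3]=2
  step 20: row=2, L[2]='y', prepend. Next row=LF[2]=13
Reversed output: yxxxxyxxyyyxyxxxyyx$

Answer: yxxxxyxxyyyxyxxxyyx$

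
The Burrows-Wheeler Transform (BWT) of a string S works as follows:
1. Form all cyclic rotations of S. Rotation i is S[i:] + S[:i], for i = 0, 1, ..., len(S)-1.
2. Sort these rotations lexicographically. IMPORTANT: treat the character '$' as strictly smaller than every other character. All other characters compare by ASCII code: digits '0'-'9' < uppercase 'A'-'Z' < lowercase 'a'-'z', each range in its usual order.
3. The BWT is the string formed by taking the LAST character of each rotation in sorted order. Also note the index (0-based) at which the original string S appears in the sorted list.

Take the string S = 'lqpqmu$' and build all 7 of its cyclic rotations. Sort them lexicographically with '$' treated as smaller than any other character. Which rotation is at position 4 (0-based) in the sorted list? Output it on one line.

All 7 rotations (rotation i = S[i:]+S[:i]):
  rot[0] = lqpqmu$
  rot[1] = qpqmu$l
  rot[2] = pqmu$lq
  rot[3] = qmu$lqp
  rot[4] = mu$lqpq
  rot[5] = u$lqpqm
  rot[6] = $lqpqmu
Sorted (with $ < everything):
  sorted[0] = $lqpqmu
  sorted[1] = lqpqmu$
  sorted[2] = mu$lqpq
  sorted[3] = pqmu$lq
  sorted[4] = qmu$lqp
  sorted[5] = qpqmu$l
  sorted[6] = u$lqpqm
sorted[4] = qmu$lqp

Answer: qmu$lqp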